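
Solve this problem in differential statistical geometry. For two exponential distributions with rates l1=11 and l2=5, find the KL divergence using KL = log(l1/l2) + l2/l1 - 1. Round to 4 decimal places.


KL divergence for exponential family:
KL = log(l1/l2) + l2/l1 - 1.
log(11/5) = 0.788457.
5/11 = 0.454545.
KL = 0.788457 + 0.454545 - 1 = 0.2430

0.2430


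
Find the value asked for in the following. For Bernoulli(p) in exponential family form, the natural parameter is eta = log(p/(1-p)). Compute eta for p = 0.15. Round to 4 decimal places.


Natural parameter for Bernoulli: eta = log(p/(1-p)).
p = 0.15, 1-p = 0.85.
p/(1-p) = 0.176471.
eta = log(0.176471) = -1.7346

-1.7346


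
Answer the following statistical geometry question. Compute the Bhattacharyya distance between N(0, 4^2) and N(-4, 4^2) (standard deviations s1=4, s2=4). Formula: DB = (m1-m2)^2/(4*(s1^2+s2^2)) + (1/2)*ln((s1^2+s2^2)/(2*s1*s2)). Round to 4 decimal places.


Bhattacharyya distance between two Gaussians:
DB = (m1-m2)^2/(4*(s1^2+s2^2)) + (1/2)*ln((s1^2+s2^2)/(2*s1*s2)).
(m1-m2)^2 = (4)^2 = 16.
s1^2+s2^2 = 16 + 16 = 32.
term1 = 16/128 = 0.125.
term2 = 0.5*ln(32/32.0) = 0.0.
DB = 0.125 + 0.0 = 0.1250

0.1250


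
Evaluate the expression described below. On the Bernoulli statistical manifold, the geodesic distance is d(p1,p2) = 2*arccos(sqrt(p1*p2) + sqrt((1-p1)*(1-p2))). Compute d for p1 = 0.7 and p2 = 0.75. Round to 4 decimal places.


Geodesic distance on Bernoulli manifold:
d(p1,p2) = 2*arccos(sqrt(p1*p2) + sqrt((1-p1)*(1-p2))).
sqrt(p1*p2) = sqrt(0.7*0.75) = 0.724569.
sqrt((1-p1)*(1-p2)) = sqrt(0.3*0.25) = 0.273861.
arg = 0.724569 + 0.273861 = 0.99843.
d = 2*arccos(0.99843) = 0.1121

0.1121


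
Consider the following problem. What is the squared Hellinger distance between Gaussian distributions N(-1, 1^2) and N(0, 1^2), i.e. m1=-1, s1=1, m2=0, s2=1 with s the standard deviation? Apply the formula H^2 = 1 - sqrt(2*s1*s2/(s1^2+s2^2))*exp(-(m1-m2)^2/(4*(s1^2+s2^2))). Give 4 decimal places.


Squared Hellinger distance for Gaussians:
H^2 = 1 - sqrt(2*s1*s2/(s1^2+s2^2)) * exp(-(m1-m2)^2/(4*(s1^2+s2^2))).
s1^2 = 1, s2^2 = 1, s1^2+s2^2 = 2.
sqrt(2*1*1/(2)) = 1.0.
(m1-m2)^2 = (-1)^2 = 1.
exp(-1/(4*2)) = exp(-0.125) = 0.882497.
H^2 = 1 - 1.0*0.882497 = 0.1175

0.1175


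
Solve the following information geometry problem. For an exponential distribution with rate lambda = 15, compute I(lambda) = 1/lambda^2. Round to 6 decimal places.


Fisher information for exponential: I(lambda) = 1/lambda^2.
lambda = 15, lambda^2 = 225.
I = 1/225 = 0.004444

0.004444


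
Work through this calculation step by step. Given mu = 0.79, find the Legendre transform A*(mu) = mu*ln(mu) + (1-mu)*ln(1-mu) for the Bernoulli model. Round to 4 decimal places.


Legendre transform for Bernoulli:
A*(mu) = mu*log(mu) + (1-mu)*log(1-mu).
mu = 0.79, 1-mu = 0.21.
mu*log(mu) = 0.79*log(0.79) = -0.186221.
(1-mu)*log(1-mu) = 0.21*log(0.21) = -0.327736.
A* = -0.186221 + -0.327736 = -0.5140

-0.5140


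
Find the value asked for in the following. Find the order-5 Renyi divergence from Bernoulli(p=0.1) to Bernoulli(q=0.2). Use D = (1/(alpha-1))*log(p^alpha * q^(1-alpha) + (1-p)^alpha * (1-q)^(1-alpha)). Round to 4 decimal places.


Renyi divergence of order alpha between Bernoulli distributions:
D = (1/(alpha-1))*log(p^alpha * q^(1-alpha) + (1-p)^alpha * (1-q)^(1-alpha)).
alpha = 5, p = 0.1, q = 0.2.
p^alpha * q^(1-alpha) = 0.1^5 * 0.2^-4 = 0.00625.
(1-p)^alpha * (1-q)^(1-alpha) = 0.9^5 * 0.8^-4 = 1.441626.
sum = 0.00625 + 1.441626 = 1.447876.
D = (1/4)*log(1.447876) = 0.0925

0.0925


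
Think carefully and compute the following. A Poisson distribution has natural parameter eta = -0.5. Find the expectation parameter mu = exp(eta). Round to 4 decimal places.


Expectation parameter for Poisson exponential family:
mu = exp(eta).
eta = -0.5.
mu = exp(-0.5) = 0.6065

0.6065


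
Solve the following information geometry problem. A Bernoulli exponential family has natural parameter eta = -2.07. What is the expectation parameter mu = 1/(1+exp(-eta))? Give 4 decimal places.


Dual coordinate (expectation parameter) for Bernoulli:
mu = 1/(1+exp(-eta)).
eta = -2.07.
exp(-eta) = exp(2.07) = 7.924823.
mu = 1/(1+7.924823) = 0.1120

0.1120


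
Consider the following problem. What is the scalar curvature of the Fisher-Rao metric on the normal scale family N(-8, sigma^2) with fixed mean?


This family has a single free parameter, so its statistical manifold
is 1-dimensional. The Riemann curvature tensor of any 1-dimensional
Riemannian manifold vanishes identically, so R = 0.

0


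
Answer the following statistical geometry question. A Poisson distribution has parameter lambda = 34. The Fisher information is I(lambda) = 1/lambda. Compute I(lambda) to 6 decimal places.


Fisher information for Poisson: I(lambda) = 1/lambda.
lambda = 34.
I(lambda) = 1/34 = 0.029412

0.029412


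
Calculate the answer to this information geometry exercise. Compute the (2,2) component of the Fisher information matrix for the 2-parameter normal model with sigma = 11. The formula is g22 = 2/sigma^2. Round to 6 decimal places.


For the 2-parameter normal family, the Fisher metric has:
  g11 = 1/sigma^2, g22 = 2/sigma^2.
sigma = 11, sigma^2 = 121.
g22 = 0.016529

0.016529


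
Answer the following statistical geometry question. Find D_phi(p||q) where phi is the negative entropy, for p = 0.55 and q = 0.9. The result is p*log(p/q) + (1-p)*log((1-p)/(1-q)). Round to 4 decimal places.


Bregman divergence with negative entropy generator:
D = p*log(p/q) + (1-p)*log((1-p)/(1-q)).
p = 0.55, q = 0.9.
p*log(p/q) = 0.55*log(0.55/0.9) = -0.270862.
(1-p)*log((1-p)/(1-q)) = 0.45*log(0.45/0.1) = 0.676835.
D = -0.270862 + 0.676835 = 0.4060

0.4060


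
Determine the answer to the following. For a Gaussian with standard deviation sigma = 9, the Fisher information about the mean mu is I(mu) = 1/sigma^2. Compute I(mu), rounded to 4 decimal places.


The Fisher information for the mean of a normal distribution is I(mu) = 1/sigma^2.
sigma = 9, so sigma^2 = 81.
I(mu) = 1/81 = 0.0123

0.0123


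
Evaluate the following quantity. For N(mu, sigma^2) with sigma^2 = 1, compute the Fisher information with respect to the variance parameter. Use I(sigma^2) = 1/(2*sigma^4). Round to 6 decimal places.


Fisher information for variance: I(sigma^2) = 1/(2*sigma^4).
sigma^2 = 1, so sigma^4 = 1.
I = 1/(2*1) = 1/2 = 0.500000

0.500000


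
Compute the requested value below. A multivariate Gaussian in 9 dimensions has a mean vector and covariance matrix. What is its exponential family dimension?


Exponential family dimension calculation:
For 9-dim MVN: mean has 9 params, covariance has 9*10/2 = 45 unique entries.
Total dim = 9 + 45 = 54.

54


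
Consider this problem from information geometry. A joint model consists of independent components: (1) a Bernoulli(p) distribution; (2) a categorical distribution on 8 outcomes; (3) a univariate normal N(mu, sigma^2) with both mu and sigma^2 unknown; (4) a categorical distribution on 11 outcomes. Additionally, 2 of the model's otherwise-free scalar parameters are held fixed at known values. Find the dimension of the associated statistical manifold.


The dimension of a statistical manifold equals the number of free
(independent) real parameters of the model. For a product of independent
blocks the parameter counts add.
- Bernoulli (p): 1.
- categorical on 8 outcomes (probabilities sum to 1): 8-1 = 7.
- normal (mu, sigma^2): 2.
- categorical on 11 outcomes (probabilities sum to 1): 11-1 = 10.
Total = 1 + 7 + 2 + 10 = 20.
2 parameter(s) fixed at known values: 20 - 2 = 18.
Dimension = 18

18


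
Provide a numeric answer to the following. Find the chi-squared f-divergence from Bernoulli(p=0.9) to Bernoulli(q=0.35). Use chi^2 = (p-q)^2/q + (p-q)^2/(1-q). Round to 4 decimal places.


Chi-squared divergence between Bernoulli distributions:
chi^2 = (p-q)^2/q + (p-q)^2/(1-q).
p = 0.9, q = 0.35, p-q = 0.55.
(p-q)^2 = 0.3025.
term1 = 0.3025/0.35 = 0.864286.
term2 = 0.3025/0.65 = 0.465385.
chi^2 = 0.864286 + 0.465385 = 1.3297

1.3297


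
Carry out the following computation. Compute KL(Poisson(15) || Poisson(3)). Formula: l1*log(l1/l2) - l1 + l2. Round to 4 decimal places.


KL divergence for Poisson:
KL = l1*log(l1/l2) - l1 + l2.
l1 = 15, l2 = 3.
log(15/3) = 1.609438.
l1*log(l1/l2) = 15 * 1.609438 = 24.141569.
KL = 24.141569 - 15 + 3 = 12.1416

12.1416


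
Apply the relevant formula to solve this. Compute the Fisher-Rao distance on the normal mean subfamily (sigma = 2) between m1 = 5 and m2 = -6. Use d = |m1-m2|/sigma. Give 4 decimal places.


On the fixed-variance normal subfamily, geodesic distance = |m1-m2|/sigma.
|5 - -6| = 11.
sigma = 2.
d = 11/2 = 5.5000

5.5000


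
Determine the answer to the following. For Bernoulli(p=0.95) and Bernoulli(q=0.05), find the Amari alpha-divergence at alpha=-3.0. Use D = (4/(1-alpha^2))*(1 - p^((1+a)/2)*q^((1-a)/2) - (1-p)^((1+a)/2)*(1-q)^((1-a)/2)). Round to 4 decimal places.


Amari alpha-divergence:
D = (4/(1-alpha^2))*(1 - p^((1+a)/2)*q^((1-a)/2) - (1-p)^((1+a)/2)*(1-q)^((1-a)/2)).
alpha = -3.0, p = 0.95, q = 0.05.
e1 = (1+alpha)/2 = -1.0, e2 = (1-alpha)/2 = 2.0.
t1 = p^e1 * q^e2 = 0.95^-1.0 * 0.05^2.0 = 0.002632.
t2 = (1-p)^e1 * (1-q)^e2 = 0.05^-1.0 * 0.95^2.0 = 18.05.
4/(1-alpha^2) = -0.5.
D = -0.5*(1 - 0.002632 - 18.05) = 8.5263

8.5263


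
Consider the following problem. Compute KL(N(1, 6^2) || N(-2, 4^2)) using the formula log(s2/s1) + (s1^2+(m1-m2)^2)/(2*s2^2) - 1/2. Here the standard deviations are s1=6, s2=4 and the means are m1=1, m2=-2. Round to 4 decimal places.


KL divergence between normal distributions:
KL = log(s2/s1) + (s1^2 + (m1-m2)^2)/(2*s2^2) - 1/2.
log(4/6) = -0.405465.
(6^2 + (1--2)^2)/(2*4^2) = (36 + 9)/32 = 1.40625.
KL = -0.405465 + 1.40625 - 0.5 = 0.5008

0.5008


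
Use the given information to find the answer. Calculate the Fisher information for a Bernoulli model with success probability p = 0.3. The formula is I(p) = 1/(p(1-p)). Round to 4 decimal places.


For Bernoulli(p), Fisher information is I(p) = 1/(p*(1-p)).
p = 0.3, 1-p = 0.7.
p*(1-p) = 0.21.
I(p) = 1/0.21 = 4.7619

4.7619


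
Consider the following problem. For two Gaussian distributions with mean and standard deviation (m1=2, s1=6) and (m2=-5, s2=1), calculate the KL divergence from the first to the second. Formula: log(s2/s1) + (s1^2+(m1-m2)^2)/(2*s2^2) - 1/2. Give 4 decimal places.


KL divergence between normal distributions:
KL = log(s2/s1) + (s1^2 + (m1-m2)^2)/(2*s2^2) - 1/2.
log(1/6) = -1.791759.
(6^2 + (2--5)^2)/(2*1^2) = (36 + 49)/2 = 42.5.
KL = -1.791759 + 42.5 - 0.5 = 40.2082

40.2082


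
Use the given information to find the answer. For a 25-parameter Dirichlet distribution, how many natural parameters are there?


Exponential family dimension calculation:
Dirichlet with 25 components has 25 natural parameters.

25


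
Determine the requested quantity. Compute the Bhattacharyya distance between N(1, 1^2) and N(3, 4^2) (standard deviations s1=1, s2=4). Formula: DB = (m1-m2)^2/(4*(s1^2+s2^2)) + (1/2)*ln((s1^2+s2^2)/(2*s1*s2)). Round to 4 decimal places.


Bhattacharyya distance between two Gaussians:
DB = (m1-m2)^2/(4*(s1^2+s2^2)) + (1/2)*ln((s1^2+s2^2)/(2*s1*s2)).
(m1-m2)^2 = (-2)^2 = 4.
s1^2+s2^2 = 1 + 16 = 17.
term1 = 4/68 = 0.058824.
term2 = 0.5*ln(17/8.0) = 0.376886.
DB = 0.058824 + 0.376886 = 0.4357

0.4357


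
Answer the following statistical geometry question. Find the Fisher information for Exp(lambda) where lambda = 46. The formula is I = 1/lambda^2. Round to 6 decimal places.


Fisher information for exponential: I(lambda) = 1/lambda^2.
lambda = 46, lambda^2 = 2116.
I = 1/2116 = 0.000473

0.000473


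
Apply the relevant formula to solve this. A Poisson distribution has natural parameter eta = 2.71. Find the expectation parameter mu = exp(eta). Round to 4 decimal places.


Expectation parameter for Poisson exponential family:
mu = exp(eta).
eta = 2.71.
mu = exp(2.71) = 15.0293

15.0293


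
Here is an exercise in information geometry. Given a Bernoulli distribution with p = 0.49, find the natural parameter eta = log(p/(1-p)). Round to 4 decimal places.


Natural parameter for Bernoulli: eta = log(p/(1-p)).
p = 0.49, 1-p = 0.51.
p/(1-p) = 0.960784.
eta = log(0.960784) = -0.0400

-0.0400


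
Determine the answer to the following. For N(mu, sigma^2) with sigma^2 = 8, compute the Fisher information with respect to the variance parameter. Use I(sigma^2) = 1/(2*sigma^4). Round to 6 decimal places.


Fisher information for variance: I(sigma^2) = 1/(2*sigma^4).
sigma^2 = 8, so sigma^4 = 64.
I = 1/(2*64) = 1/128 = 0.007813

0.007813


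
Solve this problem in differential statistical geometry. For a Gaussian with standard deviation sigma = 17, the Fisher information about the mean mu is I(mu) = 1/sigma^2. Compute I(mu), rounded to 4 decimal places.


The Fisher information for the mean of a normal distribution is I(mu) = 1/sigma^2.
sigma = 17, so sigma^2 = 289.
I(mu) = 1/289 = 0.0035

0.0035


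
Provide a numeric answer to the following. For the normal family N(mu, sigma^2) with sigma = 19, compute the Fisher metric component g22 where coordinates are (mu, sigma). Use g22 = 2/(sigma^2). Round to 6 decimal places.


For the 2-parameter normal family, the Fisher metric has:
  g11 = 1/sigma^2, g22 = 2/sigma^2.
sigma = 19, sigma^2 = 361.
g22 = 0.005540

0.005540


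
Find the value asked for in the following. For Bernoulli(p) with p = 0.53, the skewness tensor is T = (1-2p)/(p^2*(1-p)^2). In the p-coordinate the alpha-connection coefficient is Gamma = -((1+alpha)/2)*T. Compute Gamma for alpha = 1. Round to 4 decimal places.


Skewness (Amari-Chentsov) tensor: T = (1-2p)/(p^2*(1-p)^2).
p = 0.53, 1-2p = -0.06, p^2 = 0.2809, (1-p)^2 = 0.2209.
T = -0.06/(0.2809 * 0.2209) = -0.96695.
In the p-coordinate, Gamma^(alpha) = Gamma^(0) - (alpha/2)*T with Gamma^(0) = (1/2)*g'(p) = -T/2,
so Gamma^(alpha) = -((1+alpha)/2)*T.
alpha = 1, -(1+alpha)/2 = -1.0.
Gamma = -1.0 * -0.96695 = 0.9669

0.9669


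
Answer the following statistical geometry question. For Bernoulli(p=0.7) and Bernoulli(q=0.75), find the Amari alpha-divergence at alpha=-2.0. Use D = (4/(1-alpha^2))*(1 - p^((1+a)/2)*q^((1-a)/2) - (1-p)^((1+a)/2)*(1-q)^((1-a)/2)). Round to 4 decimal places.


Amari alpha-divergence:
D = (4/(1-alpha^2))*(1 - p^((1+a)/2)*q^((1-a)/2) - (1-p)^((1+a)/2)*(1-q)^((1-a)/2)).
alpha = -2.0, p = 0.7, q = 0.75.
e1 = (1+alpha)/2 = -0.5, e2 = (1-alpha)/2 = 1.5.
t1 = p^e1 * q^e2 = 0.7^-0.5 * 0.75^1.5 = 0.776324.
t2 = (1-p)^e1 * (1-q)^e2 = 0.3^-0.5 * 0.25^1.5 = 0.228218.
4/(1-alpha^2) = -1.333333.
D = -1.333333*(1 - 0.776324 - 0.228218) = 0.0061

0.0061


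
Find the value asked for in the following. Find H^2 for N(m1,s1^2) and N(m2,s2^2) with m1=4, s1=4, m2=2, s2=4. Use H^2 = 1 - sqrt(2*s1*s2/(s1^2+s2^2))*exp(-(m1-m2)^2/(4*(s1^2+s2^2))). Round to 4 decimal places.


Squared Hellinger distance for Gaussians:
H^2 = 1 - sqrt(2*s1*s2/(s1^2+s2^2)) * exp(-(m1-m2)^2/(4*(s1^2+s2^2))).
s1^2 = 16, s2^2 = 16, s1^2+s2^2 = 32.
sqrt(2*4*4/(32)) = 1.0.
(m1-m2)^2 = (2)^2 = 4.
exp(-4/(4*32)) = exp(-0.03125) = 0.969233.
H^2 = 1 - 1.0*0.969233 = 0.0308

0.0308


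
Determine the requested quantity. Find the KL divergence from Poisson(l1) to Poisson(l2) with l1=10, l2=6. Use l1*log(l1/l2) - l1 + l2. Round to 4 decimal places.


KL divergence for Poisson:
KL = l1*log(l1/l2) - l1 + l2.
l1 = 10, l2 = 6.
log(10/6) = 0.510826.
l1*log(l1/l2) = 10 * 0.510826 = 5.108256.
KL = 5.108256 - 10 + 6 = 1.1083

1.1083


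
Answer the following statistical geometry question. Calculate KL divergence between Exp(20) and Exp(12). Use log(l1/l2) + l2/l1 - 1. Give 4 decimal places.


KL divergence for exponential family:
KL = log(l1/l2) + l2/l1 - 1.
log(20/12) = 0.510826.
12/20 = 0.6.
KL = 0.510826 + 0.6 - 1 = 0.1108

0.1108


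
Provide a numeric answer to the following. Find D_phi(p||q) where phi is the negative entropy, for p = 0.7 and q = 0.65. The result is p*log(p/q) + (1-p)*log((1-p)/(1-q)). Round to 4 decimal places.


Bregman divergence with negative entropy generator:
D = p*log(p/q) + (1-p)*log((1-p)/(1-q)).
p = 0.7, q = 0.65.
p*log(p/q) = 0.7*log(0.7/0.65) = 0.051876.
(1-p)*log((1-p)/(1-q)) = 0.3*log(0.3/0.35) = -0.046245.
D = 0.051876 + -0.046245 = 0.0056

0.0056


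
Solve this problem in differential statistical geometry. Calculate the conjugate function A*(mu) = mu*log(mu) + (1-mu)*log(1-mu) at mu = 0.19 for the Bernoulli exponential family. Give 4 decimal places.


Legendre transform for Bernoulli:
A*(mu) = mu*log(mu) + (1-mu)*log(1-mu).
mu = 0.19, 1-mu = 0.81.
mu*log(mu) = 0.19*log(0.19) = -0.315539.
(1-mu)*log(1-mu) = 0.81*log(0.81) = -0.170684.
A* = -0.315539 + -0.170684 = -0.4862

-0.4862


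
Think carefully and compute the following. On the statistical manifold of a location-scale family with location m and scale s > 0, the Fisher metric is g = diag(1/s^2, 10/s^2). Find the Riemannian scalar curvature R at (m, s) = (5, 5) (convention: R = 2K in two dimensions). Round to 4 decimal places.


The metric has the form g = (A dm^2 + B ds^2)/s^2 with A = 1, B = 10.
Substitute u = sqrt(A/B)*m: g = B*(du^2 + ds^2)/s^2, i.e. B times the
Poincare upper half-plane metric, which has constant Gaussian curvature -1.
Scaling a 2D metric by a constant c divides the Gaussian curvature by c,
so K = -1/B = -1/(10) = -0.1000 everywhere (the point (m, s) = (5, 5) is irrelevant:
the curvature is constant).
Scalar curvature in dimension 2: R = 2K = -2/(10) = -0.2000.

-0.2000


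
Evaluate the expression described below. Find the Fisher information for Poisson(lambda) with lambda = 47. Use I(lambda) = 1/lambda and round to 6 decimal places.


Fisher information for Poisson: I(lambda) = 1/lambda.
lambda = 47.
I(lambda) = 1/47 = 0.021277

0.021277


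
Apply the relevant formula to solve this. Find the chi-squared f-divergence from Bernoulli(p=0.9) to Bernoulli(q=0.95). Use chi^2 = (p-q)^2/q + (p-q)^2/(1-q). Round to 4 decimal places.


Chi-squared divergence between Bernoulli distributions:
chi^2 = (p-q)^2/q + (p-q)^2/(1-q).
p = 0.9, q = 0.95, p-q = -0.05.
(p-q)^2 = 0.0025.
term1 = 0.0025/0.95 = 0.002632.
term2 = 0.0025/0.05 = 0.05.
chi^2 = 0.002632 + 0.05 = 0.0526

0.0526


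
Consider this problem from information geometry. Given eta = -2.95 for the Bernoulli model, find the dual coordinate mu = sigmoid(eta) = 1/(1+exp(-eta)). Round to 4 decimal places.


Dual coordinate (expectation parameter) for Bernoulli:
mu = 1/(1+exp(-eta)).
eta = -2.95.
exp(-eta) = exp(2.95) = 19.105954.
mu = 1/(1+19.105954) = 0.0497

0.0497


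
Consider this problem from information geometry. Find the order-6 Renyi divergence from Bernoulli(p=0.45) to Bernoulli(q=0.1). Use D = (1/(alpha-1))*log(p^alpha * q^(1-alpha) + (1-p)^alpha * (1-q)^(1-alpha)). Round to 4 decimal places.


Renyi divergence of order alpha between Bernoulli distributions:
D = (1/(alpha-1))*log(p^alpha * q^(1-alpha) + (1-p)^alpha * (1-q)^(1-alpha)).
alpha = 6, p = 0.45, q = 0.1.
p^alpha * q^(1-alpha) = 0.45^6 * 0.1^-5 = 830.376562.
(1-p)^alpha * (1-q)^(1-alpha) = 0.55^6 * 0.9^-5 = 0.046877.
sum = 830.376562 + 0.046877 = 830.42344.
D = (1/5)*log(830.42344) = 1.3444

1.3444


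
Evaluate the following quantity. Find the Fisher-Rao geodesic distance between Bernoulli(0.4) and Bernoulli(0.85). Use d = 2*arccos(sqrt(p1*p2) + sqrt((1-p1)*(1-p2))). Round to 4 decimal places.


Geodesic distance on Bernoulli manifold:
d(p1,p2) = 2*arccos(sqrt(p1*p2) + sqrt((1-p1)*(1-p2))).
sqrt(p1*p2) = sqrt(0.4*0.85) = 0.583095.
sqrt((1-p1)*(1-p2)) = sqrt(0.6*0.15) = 0.3.
arg = 0.583095 + 0.3 = 0.883095.
d = 2*arccos(0.883095) = 0.9768

0.9768


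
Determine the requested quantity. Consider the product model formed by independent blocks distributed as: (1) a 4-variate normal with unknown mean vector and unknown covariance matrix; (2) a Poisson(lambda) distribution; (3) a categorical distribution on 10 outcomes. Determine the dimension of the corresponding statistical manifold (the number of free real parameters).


The dimension of a statistical manifold equals the number of free
(independent) real parameters of the model. For a product of independent
blocks the parameter counts add.
- 4-variate normal: 4 (mean) + 4*5/2 = 10 (symmetric covariance) = 14.
- Poisson (lambda): 1.
- categorical on 10 outcomes (probabilities sum to 1): 10-1 = 9.
Total = 14 + 1 + 9 = 24.
Dimension = 24

24


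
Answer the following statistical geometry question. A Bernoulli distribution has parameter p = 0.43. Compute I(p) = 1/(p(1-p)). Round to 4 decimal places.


For Bernoulli(p), Fisher information is I(p) = 1/(p*(1-p)).
p = 0.43, 1-p = 0.57.
p*(1-p) = 0.2451.
I(p) = 1/0.2451 = 4.0800

4.0800


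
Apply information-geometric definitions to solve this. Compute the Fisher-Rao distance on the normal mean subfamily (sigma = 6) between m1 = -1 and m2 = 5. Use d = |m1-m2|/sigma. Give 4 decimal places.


On the fixed-variance normal subfamily, geodesic distance = |m1-m2|/sigma.
|-1 - 5| = 6.
sigma = 6.
d = 6/6 = 1.0000

1.0000


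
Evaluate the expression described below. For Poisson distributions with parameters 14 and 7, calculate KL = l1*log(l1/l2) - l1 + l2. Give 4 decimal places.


KL divergence for Poisson:
KL = l1*log(l1/l2) - l1 + l2.
l1 = 14, l2 = 7.
log(14/7) = 0.693147.
l1*log(l1/l2) = 14 * 0.693147 = 9.704061.
KL = 9.704061 - 14 + 7 = 2.7041

2.7041


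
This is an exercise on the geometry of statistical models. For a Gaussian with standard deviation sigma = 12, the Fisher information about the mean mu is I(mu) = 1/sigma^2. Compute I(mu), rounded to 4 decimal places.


The Fisher information for the mean of a normal distribution is I(mu) = 1/sigma^2.
sigma = 12, so sigma^2 = 144.
I(mu) = 1/144 = 0.0069

0.0069


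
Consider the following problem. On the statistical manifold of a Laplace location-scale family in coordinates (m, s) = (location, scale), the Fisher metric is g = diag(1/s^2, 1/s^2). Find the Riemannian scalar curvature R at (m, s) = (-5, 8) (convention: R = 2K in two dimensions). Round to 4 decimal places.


The metric has the form g = (A dm^2 + B ds^2)/s^2 with A = 1, B = 1.
Substitute u = sqrt(A/B)*m: g = B*(du^2 + ds^2)/s^2, i.e. B times the
Poincare upper half-plane metric, which has constant Gaussian curvature -1.
Scaling a 2D metric by a constant c divides the Gaussian curvature by c,
so K = -1/B = -1/(1) = -1.0000 everywhere (the point (m, s) = (-5, 8) is irrelevant:
the curvature is constant).
Scalar curvature in dimension 2: R = 2K = -2/(1) = -2.0000.

-2.0000


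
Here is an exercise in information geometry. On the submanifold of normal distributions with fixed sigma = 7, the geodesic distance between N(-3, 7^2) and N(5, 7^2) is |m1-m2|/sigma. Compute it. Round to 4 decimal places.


On the fixed-variance normal subfamily, geodesic distance = |m1-m2|/sigma.
|-3 - 5| = 8.
sigma = 7.
d = 8/7 = 1.1429

1.1429


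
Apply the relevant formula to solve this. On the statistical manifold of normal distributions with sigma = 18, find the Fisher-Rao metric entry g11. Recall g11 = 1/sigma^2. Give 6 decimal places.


For the 2-parameter normal family, the Fisher metric has:
  g11 = 1/sigma^2, g22 = 2/sigma^2.
sigma = 18, sigma^2 = 324.
g11 = 0.003086

0.003086


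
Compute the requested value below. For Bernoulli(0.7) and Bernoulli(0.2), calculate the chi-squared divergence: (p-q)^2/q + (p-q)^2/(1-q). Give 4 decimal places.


Chi-squared divergence between Bernoulli distributions:
chi^2 = (p-q)^2/q + (p-q)^2/(1-q).
p = 0.7, q = 0.2, p-q = 0.5.
(p-q)^2 = 0.25.
term1 = 0.25/0.2 = 1.25.
term2 = 0.25/0.8 = 0.3125.
chi^2 = 1.25 + 0.3125 = 1.5625

1.5625


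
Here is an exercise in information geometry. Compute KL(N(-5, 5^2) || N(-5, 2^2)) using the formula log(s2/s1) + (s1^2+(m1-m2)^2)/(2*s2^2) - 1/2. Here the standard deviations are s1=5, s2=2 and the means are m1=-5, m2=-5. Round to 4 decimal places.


KL divergence between normal distributions:
KL = log(s2/s1) + (s1^2 + (m1-m2)^2)/(2*s2^2) - 1/2.
log(2/5) = -0.916291.
(5^2 + (-5--5)^2)/(2*2^2) = (25 + 0)/8 = 3.125.
KL = -0.916291 + 3.125 - 0.5 = 1.7087

1.7087


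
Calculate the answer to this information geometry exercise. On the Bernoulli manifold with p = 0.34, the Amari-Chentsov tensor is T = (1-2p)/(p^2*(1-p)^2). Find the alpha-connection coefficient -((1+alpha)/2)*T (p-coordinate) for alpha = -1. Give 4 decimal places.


Skewness (Amari-Chentsov) tensor: T = (1-2p)/(p^2*(1-p)^2).
p = 0.34, 1-2p = 0.32, p^2 = 0.1156, (1-p)^2 = 0.4356.
T = 0.32/(0.1156 * 0.4356) = 6.354835.
In the p-coordinate, Gamma^(alpha) = Gamma^(0) - (alpha/2)*T with Gamma^(0) = (1/2)*g'(p) = -T/2,
so Gamma^(alpha) = -((1+alpha)/2)*T.
alpha = -1, -(1+alpha)/2 = 0.0.
Gamma = 0.0 * 6.354835 = 0.0000

0.0000


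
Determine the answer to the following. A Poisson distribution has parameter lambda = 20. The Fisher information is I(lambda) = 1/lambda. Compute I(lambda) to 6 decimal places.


Fisher information for Poisson: I(lambda) = 1/lambda.
lambda = 20.
I(lambda) = 1/20 = 0.050000

0.050000


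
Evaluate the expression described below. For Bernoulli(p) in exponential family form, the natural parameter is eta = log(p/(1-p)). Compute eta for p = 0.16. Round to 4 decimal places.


Natural parameter for Bernoulli: eta = log(p/(1-p)).
p = 0.16, 1-p = 0.84.
p/(1-p) = 0.190476.
eta = log(0.190476) = -1.6582

-1.6582


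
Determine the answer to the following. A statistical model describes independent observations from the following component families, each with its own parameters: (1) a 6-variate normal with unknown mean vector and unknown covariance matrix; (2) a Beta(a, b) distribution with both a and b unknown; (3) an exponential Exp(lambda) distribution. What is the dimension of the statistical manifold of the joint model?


The dimension of a statistical manifold equals the number of free
(independent) real parameters of the model. For a product of independent
blocks the parameter counts add.
- 6-variate normal: 6 (mean) + 6*7/2 = 21 (symmetric covariance) = 27.
- Beta (a, b): 2.
- exponential (lambda): 1.
Total = 27 + 2 + 1 = 30.
Dimension = 30

30


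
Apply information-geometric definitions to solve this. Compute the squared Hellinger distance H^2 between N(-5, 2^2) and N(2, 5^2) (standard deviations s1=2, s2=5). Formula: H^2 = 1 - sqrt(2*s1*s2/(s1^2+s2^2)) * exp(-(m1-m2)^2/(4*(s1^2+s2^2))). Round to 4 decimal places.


Squared Hellinger distance for Gaussians:
H^2 = 1 - sqrt(2*s1*s2/(s1^2+s2^2)) * exp(-(m1-m2)^2/(4*(s1^2+s2^2))).
s1^2 = 4, s2^2 = 25, s1^2+s2^2 = 29.
sqrt(2*2*5/(29)) = 0.830455.
(m1-m2)^2 = (-7)^2 = 49.
exp(-49/(4*29)) = exp(-0.422414) = 0.655463.
H^2 = 1 - 0.830455*0.655463 = 0.4557

0.4557


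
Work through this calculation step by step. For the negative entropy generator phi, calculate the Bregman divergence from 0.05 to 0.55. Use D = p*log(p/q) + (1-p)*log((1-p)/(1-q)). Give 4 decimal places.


Bregman divergence with negative entropy generator:
D = p*log(p/q) + (1-p)*log((1-p)/(1-q)).
p = 0.05, q = 0.55.
p*log(p/q) = 0.05*log(0.05/0.55) = -0.119895.
(1-p)*log((1-p)/(1-q)) = 0.95*log(0.95/0.45) = 0.709854.
D = -0.119895 + 0.709854 = 0.5900

0.5900


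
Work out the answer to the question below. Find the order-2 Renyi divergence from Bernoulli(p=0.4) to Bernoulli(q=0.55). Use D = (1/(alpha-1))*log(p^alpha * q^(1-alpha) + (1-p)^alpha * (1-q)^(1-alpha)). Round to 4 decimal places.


Renyi divergence of order alpha between Bernoulli distributions:
D = (1/(alpha-1))*log(p^alpha * q^(1-alpha) + (1-p)^alpha * (1-q)^(1-alpha)).
alpha = 2, p = 0.4, q = 0.55.
p^alpha * q^(1-alpha) = 0.4^2 * 0.55^-1 = 0.290909.
(1-p)^alpha * (1-q)^(1-alpha) = 0.6^2 * 0.45^-1 = 0.8.
sum = 0.290909 + 0.8 = 1.090909.
D = (1/1)*log(1.090909) = 0.0870

0.0870


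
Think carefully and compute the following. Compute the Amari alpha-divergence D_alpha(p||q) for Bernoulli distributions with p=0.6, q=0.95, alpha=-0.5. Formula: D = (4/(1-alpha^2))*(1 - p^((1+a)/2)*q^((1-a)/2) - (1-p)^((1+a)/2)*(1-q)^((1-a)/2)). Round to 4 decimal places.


Amari alpha-divergence:
D = (4/(1-alpha^2))*(1 - p^((1+a)/2)*q^((1-a)/2) - (1-p)^((1+a)/2)*(1-q)^((1-a)/2)).
alpha = -0.5, p = 0.6, q = 0.95.
e1 = (1+alpha)/2 = 0.25, e2 = (1-alpha)/2 = 0.75.
t1 = p^e1 * q^e2 = 0.6^0.25 * 0.95^0.75 = 0.846897.
t2 = (1-p)^e1 * (1-q)^e2 = 0.4^0.25 * 0.05^0.75 = 0.08409.
4/(1-alpha^2) = 5.333333.
D = 5.333333*(1 - 0.846897 - 0.08409) = 0.3681

0.3681


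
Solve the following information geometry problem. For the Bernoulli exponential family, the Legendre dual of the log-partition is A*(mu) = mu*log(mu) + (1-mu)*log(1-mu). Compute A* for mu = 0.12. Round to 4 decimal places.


Legendre transform for Bernoulli:
A*(mu) = mu*log(mu) + (1-mu)*log(1-mu).
mu = 0.12, 1-mu = 0.88.
mu*log(mu) = 0.12*log(0.12) = -0.254432.
(1-mu)*log(1-mu) = 0.88*log(0.88) = -0.112493.
A* = -0.254432 + -0.112493 = -0.3669

-0.3669


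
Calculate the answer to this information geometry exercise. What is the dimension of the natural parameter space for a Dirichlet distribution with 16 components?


Exponential family dimension calculation:
Dirichlet with 16 components has 16 natural parameters.

16


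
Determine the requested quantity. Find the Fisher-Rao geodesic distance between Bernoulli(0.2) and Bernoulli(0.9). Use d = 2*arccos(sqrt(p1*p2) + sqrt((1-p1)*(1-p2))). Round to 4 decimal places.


Geodesic distance on Bernoulli manifold:
d(p1,p2) = 2*arccos(sqrt(p1*p2) + sqrt((1-p1)*(1-p2))).
sqrt(p1*p2) = sqrt(0.2*0.9) = 0.424264.
sqrt((1-p1)*(1-p2)) = sqrt(0.8*0.1) = 0.282843.
arg = 0.424264 + 0.282843 = 0.707107.
d = 2*arccos(0.707107) = 1.5708

1.5708


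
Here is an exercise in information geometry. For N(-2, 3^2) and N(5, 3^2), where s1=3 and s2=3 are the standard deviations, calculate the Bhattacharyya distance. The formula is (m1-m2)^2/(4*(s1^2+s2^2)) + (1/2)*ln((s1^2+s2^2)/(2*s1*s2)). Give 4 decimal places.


Bhattacharyya distance between two Gaussians:
DB = (m1-m2)^2/(4*(s1^2+s2^2)) + (1/2)*ln((s1^2+s2^2)/(2*s1*s2)).
(m1-m2)^2 = (-7)^2 = 49.
s1^2+s2^2 = 9 + 9 = 18.
term1 = 49/72 = 0.680556.
term2 = 0.5*ln(18/18.0) = 0.0.
DB = 0.680556 + 0.0 = 0.6806

0.6806


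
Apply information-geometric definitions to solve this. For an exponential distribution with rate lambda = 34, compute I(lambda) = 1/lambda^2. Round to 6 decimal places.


Fisher information for exponential: I(lambda) = 1/lambda^2.
lambda = 34, lambda^2 = 1156.
I = 1/1156 = 0.000865

0.000865


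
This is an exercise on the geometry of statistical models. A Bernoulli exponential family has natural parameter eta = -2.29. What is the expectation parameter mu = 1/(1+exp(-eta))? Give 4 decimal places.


Dual coordinate (expectation parameter) for Bernoulli:
mu = 1/(1+exp(-eta)).
eta = -2.29.
exp(-eta) = exp(2.29) = 9.874938.
mu = 1/(1+9.874938) = 0.0920

0.0920


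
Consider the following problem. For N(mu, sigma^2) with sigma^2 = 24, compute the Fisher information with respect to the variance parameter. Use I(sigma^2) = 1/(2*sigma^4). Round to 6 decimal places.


Fisher information for variance: I(sigma^2) = 1/(2*sigma^4).
sigma^2 = 24, so sigma^4 = 576.
I = 1/(2*576) = 1/1152 = 0.000868

0.000868


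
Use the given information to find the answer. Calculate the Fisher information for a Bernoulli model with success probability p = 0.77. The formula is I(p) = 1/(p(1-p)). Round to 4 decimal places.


For Bernoulli(p), Fisher information is I(p) = 1/(p*(1-p)).
p = 0.77, 1-p = 0.23.
p*(1-p) = 0.1771.
I(p) = 1/0.1771 = 5.6465

5.6465


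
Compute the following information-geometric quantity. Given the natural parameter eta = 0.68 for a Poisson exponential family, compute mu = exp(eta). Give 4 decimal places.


Expectation parameter for Poisson exponential family:
mu = exp(eta).
eta = 0.68.
mu = exp(0.68) = 1.9739

1.9739


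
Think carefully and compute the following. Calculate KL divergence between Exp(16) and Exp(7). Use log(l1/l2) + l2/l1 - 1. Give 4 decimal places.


KL divergence for exponential family:
KL = log(l1/l2) + l2/l1 - 1.
log(16/7) = 0.826679.
7/16 = 0.4375.
KL = 0.826679 + 0.4375 - 1 = 0.2642

0.2642


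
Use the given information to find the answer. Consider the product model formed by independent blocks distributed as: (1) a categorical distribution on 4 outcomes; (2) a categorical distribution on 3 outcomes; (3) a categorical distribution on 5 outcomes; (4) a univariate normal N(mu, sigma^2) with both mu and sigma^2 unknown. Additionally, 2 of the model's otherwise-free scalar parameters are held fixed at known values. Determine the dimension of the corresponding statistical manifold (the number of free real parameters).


The dimension of a statistical manifold equals the number of free
(independent) real parameters of the model. For a product of independent
blocks the parameter counts add.
- categorical on 4 outcomes (probabilities sum to 1): 4-1 = 3.
- categorical on 3 outcomes (probabilities sum to 1): 3-1 = 2.
- categorical on 5 outcomes (probabilities sum to 1): 5-1 = 4.
- normal (mu, sigma^2): 2.
Total = 3 + 2 + 4 + 2 = 11.
2 parameter(s) fixed at known values: 11 - 2 = 9.
Dimension = 9

9


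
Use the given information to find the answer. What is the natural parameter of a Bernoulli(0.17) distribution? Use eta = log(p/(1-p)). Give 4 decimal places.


Natural parameter for Bernoulli: eta = log(p/(1-p)).
p = 0.17, 1-p = 0.83.
p/(1-p) = 0.204819.
eta = log(0.204819) = -1.5856

-1.5856


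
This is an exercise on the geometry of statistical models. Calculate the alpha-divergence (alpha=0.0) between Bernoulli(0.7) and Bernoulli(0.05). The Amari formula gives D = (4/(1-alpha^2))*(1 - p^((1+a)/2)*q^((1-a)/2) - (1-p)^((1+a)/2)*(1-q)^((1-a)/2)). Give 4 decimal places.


Amari alpha-divergence:
D = (4/(1-alpha^2))*(1 - p^((1+a)/2)*q^((1-a)/2) - (1-p)^((1+a)/2)*(1-q)^((1-a)/2)).
alpha = 0.0, p = 0.7, q = 0.05.
e1 = (1+alpha)/2 = 0.5, e2 = (1-alpha)/2 = 0.5.
t1 = p^e1 * q^e2 = 0.7^0.5 * 0.05^0.5 = 0.187083.
t2 = (1-p)^e1 * (1-q)^e2 = 0.3^0.5 * 0.95^0.5 = 0.533854.
4/(1-alpha^2) = 4.0.
D = 4.0*(1 - 0.187083 - 0.533854) = 1.1163

1.1163


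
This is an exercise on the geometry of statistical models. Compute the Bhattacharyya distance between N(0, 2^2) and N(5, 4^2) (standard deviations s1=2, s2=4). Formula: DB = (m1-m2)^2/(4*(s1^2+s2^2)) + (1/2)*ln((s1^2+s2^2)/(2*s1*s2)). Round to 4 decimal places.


Bhattacharyya distance between two Gaussians:
DB = (m1-m2)^2/(4*(s1^2+s2^2)) + (1/2)*ln((s1^2+s2^2)/(2*s1*s2)).
(m1-m2)^2 = (-5)^2 = 25.
s1^2+s2^2 = 4 + 16 = 20.
term1 = 25/80 = 0.3125.
term2 = 0.5*ln(20/16.0) = 0.111572.
DB = 0.3125 + 0.111572 = 0.4241

0.4241


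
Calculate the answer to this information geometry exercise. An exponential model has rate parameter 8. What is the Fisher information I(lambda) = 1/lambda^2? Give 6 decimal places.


Fisher information for exponential: I(lambda) = 1/lambda^2.
lambda = 8, lambda^2 = 64.
I = 1/64 = 0.015625

0.015625


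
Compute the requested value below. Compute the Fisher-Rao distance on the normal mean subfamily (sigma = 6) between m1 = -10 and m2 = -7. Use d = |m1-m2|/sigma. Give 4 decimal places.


On the fixed-variance normal subfamily, geodesic distance = |m1-m2|/sigma.
|-10 - -7| = 3.
sigma = 6.
d = 3/6 = 0.5000

0.5000


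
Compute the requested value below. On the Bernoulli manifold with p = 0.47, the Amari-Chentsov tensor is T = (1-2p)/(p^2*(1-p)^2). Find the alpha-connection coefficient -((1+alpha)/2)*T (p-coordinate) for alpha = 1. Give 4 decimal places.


Skewness (Amari-Chentsov) tensor: T = (1-2p)/(p^2*(1-p)^2).
p = 0.47, 1-2p = 0.06, p^2 = 0.2209, (1-p)^2 = 0.2809.
T = 0.06/(0.2209 * 0.2809) = 0.96695.
In the p-coordinate, Gamma^(alpha) = Gamma^(0) - (alpha/2)*T with Gamma^(0) = (1/2)*g'(p) = -T/2,
so Gamma^(alpha) = -((1+alpha)/2)*T.
alpha = 1, -(1+alpha)/2 = -1.0.
Gamma = -1.0 * 0.96695 = -0.9669

-0.9669


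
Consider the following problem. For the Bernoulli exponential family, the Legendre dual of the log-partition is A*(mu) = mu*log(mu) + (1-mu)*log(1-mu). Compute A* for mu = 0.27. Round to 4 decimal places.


Legendre transform for Bernoulli:
A*(mu) = mu*log(mu) + (1-mu)*log(1-mu).
mu = 0.27, 1-mu = 0.73.
mu*log(mu) = 0.27*log(0.27) = -0.35352.
(1-mu)*log(1-mu) = 0.73*log(0.73) = -0.229739.
A* = -0.35352 + -0.229739 = -0.5833

-0.5833


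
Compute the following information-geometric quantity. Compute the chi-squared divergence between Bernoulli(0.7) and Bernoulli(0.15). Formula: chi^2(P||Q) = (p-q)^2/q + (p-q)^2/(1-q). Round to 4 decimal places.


Chi-squared divergence between Bernoulli distributions:
chi^2 = (p-q)^2/q + (p-q)^2/(1-q).
p = 0.7, q = 0.15, p-q = 0.55.
(p-q)^2 = 0.3025.
term1 = 0.3025/0.15 = 2.016667.
term2 = 0.3025/0.85 = 0.355882.
chi^2 = 2.016667 + 0.355882 = 2.3725

2.3725


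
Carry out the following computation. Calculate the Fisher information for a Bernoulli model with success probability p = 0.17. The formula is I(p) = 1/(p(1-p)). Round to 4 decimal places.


For Bernoulli(p), Fisher information is I(p) = 1/(p*(1-p)).
p = 0.17, 1-p = 0.83.
p*(1-p) = 0.1411.
I(p) = 1/0.1411 = 7.0872

7.0872


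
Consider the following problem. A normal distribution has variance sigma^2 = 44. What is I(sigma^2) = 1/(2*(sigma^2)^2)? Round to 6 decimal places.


Fisher information for variance: I(sigma^2) = 1/(2*sigma^4).
sigma^2 = 44, so sigma^4 = 1936.
I = 1/(2*1936) = 1/3872 = 0.000258

0.000258


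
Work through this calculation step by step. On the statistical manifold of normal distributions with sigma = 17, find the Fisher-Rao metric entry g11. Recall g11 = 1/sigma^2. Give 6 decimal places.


For the 2-parameter normal family, the Fisher metric has:
  g11 = 1/sigma^2, g22 = 2/sigma^2.
sigma = 17, sigma^2 = 289.
g11 = 0.003460

0.003460


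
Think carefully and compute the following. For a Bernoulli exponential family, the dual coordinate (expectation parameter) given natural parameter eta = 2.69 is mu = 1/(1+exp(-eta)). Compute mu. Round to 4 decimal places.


Dual coordinate (expectation parameter) for Bernoulli:
mu = 1/(1+exp(-eta)).
eta = 2.69.
exp(-eta) = exp(-2.69) = 0.067881.
mu = 1/(1+0.067881) = 0.9364

0.9364


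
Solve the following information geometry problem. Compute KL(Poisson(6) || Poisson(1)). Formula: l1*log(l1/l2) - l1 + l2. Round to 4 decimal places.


KL divergence for Poisson:
KL = l1*log(l1/l2) - l1 + l2.
l1 = 6, l2 = 1.
log(6/1) = 1.791759.
l1*log(l1/l2) = 6 * 1.791759 = 10.750557.
KL = 10.750557 - 6 + 1 = 5.7506

5.7506


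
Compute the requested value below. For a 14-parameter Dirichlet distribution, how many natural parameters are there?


Exponential family dimension calculation:
Dirichlet with 14 components has 14 natural parameters.

14


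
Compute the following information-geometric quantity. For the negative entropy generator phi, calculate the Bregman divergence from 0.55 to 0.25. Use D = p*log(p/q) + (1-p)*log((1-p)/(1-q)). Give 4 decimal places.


Bregman divergence with negative entropy generator:
D = p*log(p/q) + (1-p)*log((1-p)/(1-q)).
p = 0.55, q = 0.25.
p*log(p/q) = 0.55*log(0.55/0.25) = 0.433652.
(1-p)*log((1-p)/(1-q)) = 0.45*log(0.45/0.75) = -0.229872.
D = 0.433652 + -0.229872 = 0.2038

0.2038


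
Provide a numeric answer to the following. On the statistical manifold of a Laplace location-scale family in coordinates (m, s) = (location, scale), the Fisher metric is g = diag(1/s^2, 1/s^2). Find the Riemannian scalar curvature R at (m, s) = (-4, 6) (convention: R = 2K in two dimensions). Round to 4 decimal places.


The metric has the form g = (A dm^2 + B ds^2)/s^2 with A = 1, B = 1.
Substitute u = sqrt(A/B)*m: g = B*(du^2 + ds^2)/s^2, i.e. B times the
Poincare upper half-plane metric, which has constant Gaussian curvature -1.
Scaling a 2D metric by a constant c divides the Gaussian curvature by c,
so K = -1/B = -1/(1) = -1.0000 everywhere (the point (m, s) = (-4, 6) is irrelevant:
the curvature is constant).
Scalar curvature in dimension 2: R = 2K = -2/(1) = -2.0000.

-2.0000
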